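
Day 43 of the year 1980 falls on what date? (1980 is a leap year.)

February 12, 1980

January has 31 days (43 − 31 = 12 remain).
12 into February → February 12.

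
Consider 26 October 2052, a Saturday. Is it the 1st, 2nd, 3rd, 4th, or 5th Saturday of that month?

Day 26 falls in week ⌈26/7⌉ of the month.
Days 1–7 hold the 1st Saturday, 8–14 the 2nd, 15–21 the 3rd, 22–28 the 4th, 29–31 the 5th.
26 is in the range for the 4th.

4th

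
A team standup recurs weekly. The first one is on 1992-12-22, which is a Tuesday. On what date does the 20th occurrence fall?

The 20th occurrence is 19 intervals after the first: 19 × 7 = 133 days after 1992-12-22.
December has 31 days — 9 days to the end of December leaves 124.
January has 31 days (93 left).
February has 28 days (65 left).
March has 31 days (34 left).
April has 30 days (4 left).
4 days into May → 1993-05-04.

1993-05-04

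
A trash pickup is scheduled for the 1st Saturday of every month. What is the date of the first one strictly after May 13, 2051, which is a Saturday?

May 2051 starts on a Monday, so its 1st Saturday is May 6, 2051 (5 days in).
That is not after May 13, 2051, so look at Jun 2051.
Jun 2051 starts on a Thursday, so its 1st Saturday is Jun 3, 2051 (2 days in).

Jun 3, 2051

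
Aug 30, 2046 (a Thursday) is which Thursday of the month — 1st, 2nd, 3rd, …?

5th

Day 30 falls in week ⌈30/7⌉ of the month.
Days 1–7 hold the 1st Thursday, 8–14 the 2nd, 15–21 the 3rd, 22–28 the 4th, 29–31 the 5th.
30 is in the range for the 5th.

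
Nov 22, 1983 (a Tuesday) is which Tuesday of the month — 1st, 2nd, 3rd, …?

Day 22 falls in week ⌈22/7⌉ of the month.
Days 1–7 hold the 1st Tuesday, 8–14 the 2nd, 15–21 the 3rd, 22–28 the 4th, 29–31 the 5th.
22 is in the range for the 4th.

4th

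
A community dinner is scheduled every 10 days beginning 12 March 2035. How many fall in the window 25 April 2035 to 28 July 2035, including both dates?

9

Occurrences land 10·i days after 12 March 2035 for i = 0, 1, 2, …
25 April 2035 is 44 days after the start; 44 ÷ 10 = 4 remainder 4; since the remainder is 4, round up to i = 5. First occurrence in the window: #6 on 1 May 2035 (5×10 = 50 days in).
28 July 2035 is 138 days after the start; 138 ÷ 10 = 13 remainder 8. Last occurrence in the window: #14 on 20 July 2035.
Occurrences #6 through #14: 9 in total.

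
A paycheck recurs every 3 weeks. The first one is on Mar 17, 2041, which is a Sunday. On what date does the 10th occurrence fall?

Sep 22, 2041

The 10th occurrence is 9 intervals after the first: 9 × 21 = 189 days after Mar 17, 2041.
Mar has 31 days — 14 days to the end of Mar leaves 175.
Apr has 30 days (145 left).
May has 31 days (114 left).
Jun has 30 days (84 left).
Jul has 31 days (53 left).
Aug has 31 days (22 left).
22 days into Sep → Sep 22, 2041.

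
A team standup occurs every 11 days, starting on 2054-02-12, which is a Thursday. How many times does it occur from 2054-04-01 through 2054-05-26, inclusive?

Occurrences land 11·i days after 2054-02-12 for i = 0, 1, 2, …
2054-04-01 is 48 days after the start; 48 ÷ 11 = 4 remainder 4; since the remainder is 4, round up to i = 5. First occurrence in the window: #6 on 2054-04-08 (5×11 = 55 days in).
2054-05-26 is 103 days after the start; 103 ÷ 11 = 9 remainder 4. Last occurrence in the window: #10 on 2054-05-22.
Occurrences #6 through #10: 5 in total.

5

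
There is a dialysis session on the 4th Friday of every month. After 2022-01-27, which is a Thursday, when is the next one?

2022-01-28

January 2022 starts on a Saturday; its first Friday is the 7th, so the 4th Friday is the 28th — 2022-01-28.
2022-01-28 is after 2022-01-27, so that is the next one.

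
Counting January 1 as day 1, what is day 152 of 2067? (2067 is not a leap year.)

January has 31 days (152 − 31 = 121 remain).
February has 28 days (121 − 28 = 93 remain).
March has 31 days (93 − 31 = 62 remain).
April has 30 days (62 − 30 = 32 remain).
May has 31 days (32 − 31 = 1 remain).
1 into June → June 1.

June 1, 2067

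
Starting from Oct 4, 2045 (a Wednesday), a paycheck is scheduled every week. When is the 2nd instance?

The 2nd occurrence is 1 interval after the first: 1 × 7 = 7 days after Oct 4, 2045.
7 days later is Oct 11, 2045.

Oct 11, 2045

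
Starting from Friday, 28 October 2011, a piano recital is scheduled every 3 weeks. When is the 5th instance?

20 January 2012

The 5th occurrence is 4 intervals after the first: 4 × 21 = 84 days after 28 October 2011.
October has 31 days — 3 days to the end of October leaves 81.
November has 30 days (51 left).
December has 31 days (20 left).
20 days into January → 20 January 2012.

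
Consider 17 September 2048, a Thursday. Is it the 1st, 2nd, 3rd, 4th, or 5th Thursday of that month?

3rd

Day 17 falls in week ⌈17/7⌉ of the month.
Days 1–7 hold the 1st Thursday, 8–14 the 2nd, 15–21 the 3rd, 22–28 the 4th, 29–31 the 5th.
17 is in the range for the 3rd.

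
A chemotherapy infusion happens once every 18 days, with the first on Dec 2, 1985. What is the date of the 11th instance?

May 31, 1986

The 11th occurrence is 10 intervals after the first: 10 × 18 = 180 days after Dec 2, 1985.
Dec has 31 days — 29 days to the end of Dec leaves 151.
Jan has 31 days (120 left).
Feb has 28 days (92 left).
Mar has 31 days (61 left).
Apr has 30 days (31 left).
31 days into May → May 31, 1986.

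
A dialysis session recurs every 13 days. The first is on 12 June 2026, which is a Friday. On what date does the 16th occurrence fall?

24 December 2026

The 16th occurrence is 15 intervals after the first: 15 × 13 = 195 days after 12 June 2026.
June has 30 days — 18 days to the end of June leaves 177.
July has 31 days (146 left).
August has 31 days (115 left).
September has 30 days (85 left).
October has 31 days (54 left).
November has 30 days (24 left).
24 days into December → 24 December 2026.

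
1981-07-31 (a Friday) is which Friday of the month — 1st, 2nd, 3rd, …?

Day 31 falls in week ⌈31/7⌉ of the month.
Days 1–7 hold the 1st Friday, 8–14 the 2nd, 15–21 the 3rd, 22–28 the 4th, 29–31 the 5th.
31 is in the range for the 5th.

5th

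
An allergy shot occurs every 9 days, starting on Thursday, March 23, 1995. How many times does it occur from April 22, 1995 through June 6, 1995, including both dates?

Occurrences land 9·i days after March 23, 1995 for i = 0, 1, 2, …
April 22, 1995 is 30 days after the start; 30 ÷ 9 = 3 remainder 3; since the remainder is 3, round up to i = 4. First occurrence in the window: #5 on April 28, 1995 (4×9 = 36 days in).
June 6, 1995 is 75 days after the start; 75 ÷ 9 = 8 remainder 3. Last occurrence in the window: #9 on June 3, 1995.
Occurrences #5 through #9: 5 in total.

5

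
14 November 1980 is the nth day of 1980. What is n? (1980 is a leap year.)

Days in months before November: 31 + 29 + 31 + 30 + 31 + 30 + 31 + 31 + 30 + 31 = 305.
Plus 14 days into November → day 319.

319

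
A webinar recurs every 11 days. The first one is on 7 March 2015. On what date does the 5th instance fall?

The 5th occurrence is 4 intervals after the first: 4 × 11 = 44 days after 7 March 2015.
March has 31 days — 24 days to the end of March leaves 20.
20 days into April → 20 April 2015.

20 April 2015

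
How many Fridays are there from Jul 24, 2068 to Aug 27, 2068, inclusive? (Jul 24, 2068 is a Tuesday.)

5

Jul 24, 2068 is a Tuesday; the first Friday on or after it is Jul 27, 2068 (3 days later).
From Jul 27, 2068 to Aug 27, 2068: 4 + 27 = 31 days (rest of Jul, Aug).
31 ÷ 7 = 4 full weeks with remainder 3, so 4 more Fridays after the first → 5.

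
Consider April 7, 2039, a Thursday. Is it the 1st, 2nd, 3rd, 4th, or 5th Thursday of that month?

1st

Day 7 falls in week ⌈7/7⌉ of the month.
Days 1–7 hold the 1st Thursday, 8–14 the 2nd, 15–21 the 3rd, 22–28 the 4th, 29–31 the 5th.
7 is in the range for the 1st.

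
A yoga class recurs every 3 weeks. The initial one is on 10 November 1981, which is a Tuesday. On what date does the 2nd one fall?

The 2nd occurrence is 1 interval after the first: 1 × 21 = 21 days after 10 November 1981.
November has 30 days — 20 days to the end of November leaves 1.
1 day into December → 1 December 1981.

1 December 1981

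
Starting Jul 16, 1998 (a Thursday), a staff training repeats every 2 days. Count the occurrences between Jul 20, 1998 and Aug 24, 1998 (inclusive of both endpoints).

18

Occurrences land 2·i days after Jul 16, 1998 for i = 0, 1, 2, …
Jul 20, 1998 is 4 days after the start; 4 ÷ 2 = 2 remainder 0. First occurrence in the window: #3 on Jul 20, 1998 (2×2 = 4 days in).
Aug 24, 1998 is 39 days after the start; 39 ÷ 2 = 19 remainder 1. Last occurrence in the window: #20 on Aug 23, 1998.
Occurrences #3 through #20: 18 in total.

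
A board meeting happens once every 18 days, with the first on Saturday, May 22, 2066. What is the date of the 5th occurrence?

August 2, 2066

The 5th occurrence is 4 intervals after the first: 4 × 18 = 72 days after May 22, 2066.
May has 31 days — 9 days to the end of May leaves 63.
June has 30 days (33 left).
July has 31 days (2 left).
2 days into August → August 2, 2066.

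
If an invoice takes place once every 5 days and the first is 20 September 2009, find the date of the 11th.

The 11th occurrence is 10 intervals after the first: 10 × 5 = 50 days after 20 September 2009.
September has 30 days — 10 days to the end of September leaves 40.
October has 31 days (9 left).
9 days into November → 9 November 2009.

9 November 2009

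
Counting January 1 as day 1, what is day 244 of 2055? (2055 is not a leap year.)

Jan has 31 days (244 − 31 = 213 remain).
Feb has 28 days (213 − 28 = 185 remain).
Mar has 31 days (185 − 31 = 154 remain).
Apr has 30 days (154 − 30 = 124 remain).
May has 31 days (124 − 31 = 93 remain).
Jun has 30 days (93 − 30 = 63 remain).
Jul has 31 days (63 − 31 = 32 remain).
Aug has 31 days (32 − 31 = 1 remain).
1 into Sep → Sep 1.

Sep 1, 2055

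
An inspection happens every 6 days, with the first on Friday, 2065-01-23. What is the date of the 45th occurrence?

The 45th occurrence is 44 intervals after the first: 44 × 6 = 264 days after 2065-01-23.
January has 31 days — 8 days to the end of January leaves 256.
February has 28 days (228 left).
March has 31 days (197 left).
April has 30 days (167 left).
May has 31 days (136 left).
June has 30 days (106 left).
July has 31 days (75 left).
August has 31 days (44 left).
September has 30 days (14 left).
14 days into October → 2065-10-14.

2065-10-14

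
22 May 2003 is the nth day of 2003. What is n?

Days in months before May: 31 + 28 + 31 + 30 = 120.
Plus 22 days into May → day 142.

142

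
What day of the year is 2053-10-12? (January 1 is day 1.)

Days in months before October: 31 + 28 + 31 + 30 + 31 + 30 + 31 + 31 + 30 = 273.
Plus 12 days into October → day 285.

285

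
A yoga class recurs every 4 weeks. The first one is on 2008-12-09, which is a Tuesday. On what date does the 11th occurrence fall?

The 11th occurrence is 10 intervals after the first: 10 × 28 = 280 days after 2008-12-09.
December has 31 days — 22 days to the end of December leaves 258.
January has 31 days (227 left).
February has 28 days (199 left).
March has 31 days (168 left).
April has 30 days (138 left).
May has 31 days (107 left).
June has 30 days (77 left).
July has 31 days (46 left).
August has 31 days (15 left).
15 days into September → 2009-09-15.

2009-09-15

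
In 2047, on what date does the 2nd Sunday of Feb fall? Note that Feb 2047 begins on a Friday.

Feb 10, 2047

Feb 2047 begins on a Friday, so the first Sunday is Feb 3 (2 days later).
The 2nd Sunday is 1 weeks later: 3 + 7 = 10.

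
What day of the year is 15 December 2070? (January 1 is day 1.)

Days in months before December: 31 + 28 + 31 + 30 + 31 + 30 + 31 + 31 + 30 + 31 + 30 = 334.
Plus 15 days into December → day 349.

349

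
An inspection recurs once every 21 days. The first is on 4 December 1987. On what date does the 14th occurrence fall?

The 14th occurrence is 13 intervals after the first: 13 × 21 = 273 days after 4 December 1987.
December has 31 days — 27 days to the end of December leaves 246.
January has 31 days (215 left).
February has 29 days (186 left).
March has 31 days (155 left).
April has 30 days (125 left).
May has 31 days (94 left).
June has 30 days (64 left).
July has 31 days (33 left).
August has 31 days (2 left).
2 days into September → 2 September 1988.

2 September 1988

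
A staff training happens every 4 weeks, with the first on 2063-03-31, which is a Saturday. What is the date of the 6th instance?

2063-08-18

The 6th occurrence is 5 intervals after the first: 5 × 28 = 140 days after 2063-03-31.
March has 31 days — 0 days to the end of March leaves 140.
April has 30 days (110 left).
May has 31 days (79 left).
June has 30 days (49 left).
July has 31 days (18 left).
18 days into August → 2063-08-18.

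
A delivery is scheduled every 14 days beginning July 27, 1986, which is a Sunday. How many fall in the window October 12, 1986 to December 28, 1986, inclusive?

6

Occurrences land 14·i days after July 27, 1986 for i = 0, 1, 2, …
October 12, 1986 is 77 days after the start; 77 ÷ 14 = 5 remainder 7; since the remainder is 7, round up to i = 6. First occurrence in the window: #7 on October 19, 1986 (6×14 = 84 days in).
December 28, 1986 is 154 days after the start; 154 ÷ 14 = 11 remainder 0. Last occurrence in the window: #12 on December 28, 1986.
Occurrences #7 through #12: 6 in total.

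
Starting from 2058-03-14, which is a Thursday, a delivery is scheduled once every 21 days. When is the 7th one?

The 7th occurrence is 6 intervals after the first: 6 × 21 = 126 days after 2058-03-14.
March has 31 days — 17 days to the end of March leaves 109.
April has 30 days (79 left).
May has 31 days (48 left).
June has 30 days (18 left).
18 days into July → 2058-07-18.

2058-07-18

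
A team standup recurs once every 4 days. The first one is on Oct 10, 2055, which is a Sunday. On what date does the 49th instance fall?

The 49th occurrence is 48 intervals after the first: 48 × 4 = 192 days after Oct 10, 2055.
Oct has 31 days — 21 days to the end of Oct leaves 171.
Nov has 30 days (141 left).
Dec has 31 days (110 left).
Jan has 31 days (79 left).
Feb has 29 days (50 left).
Mar has 31 days (19 left).
19 days into Apr → Apr 19, 2056.

Apr 19, 2056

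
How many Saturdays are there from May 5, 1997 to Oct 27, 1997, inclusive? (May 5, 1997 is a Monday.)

May 5, 1997 is a Monday; the first Saturday on or after it is May 10, 1997 (5 days later).
From May 10, 1997 to Oct 27, 1997: 21 + 30 + 31 + 31 + 30 + 27 = 170 days (rest of May, Jun, Jul, Aug, Sep, Oct).
170 ÷ 7 = 24 full weeks with remainder 2, so 24 more Saturdays after the first → 25.

25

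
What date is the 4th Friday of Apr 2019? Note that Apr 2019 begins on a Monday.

Apr 26, 2019

Apr 2019 begins on a Monday, so the first Friday is Apr 5 (4 days later).
The 4th Friday is 3 weeks later: 5 + 21 = 26.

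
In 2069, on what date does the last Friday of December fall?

December 27, 2069

The first Friday of December 2069 is December 6.
December 2069 has 31 days. Adding weeks: 6, 13, 20, 27 — the last one ≤ 31 is the 27th.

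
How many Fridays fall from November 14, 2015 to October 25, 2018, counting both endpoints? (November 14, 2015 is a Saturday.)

153

November 14, 2015 is a Saturday; the first Friday on or after it is November 20, 2015 (6 days later).
From November 20, 2015 to October 25, 2018: 41 + 366 + 365 + 298 = 1070 days (rest of 2015, 2016, 2017, to October 25, 2018 in 2018).
1070 ÷ 7 = 152 full weeks with remainder 6, so 152 more Fridays after the first → 153.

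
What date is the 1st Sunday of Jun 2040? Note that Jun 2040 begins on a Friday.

Jun 3, 2040

Jun 2040 begins on a Friday, so the first Sunday is Jun 3 (2 days later).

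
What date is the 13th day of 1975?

Jan 13, 1975

13 into Jan → Jan 13.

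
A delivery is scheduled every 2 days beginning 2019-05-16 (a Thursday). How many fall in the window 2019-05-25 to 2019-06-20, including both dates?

13

Occurrences land 2·i days after 2019-05-16 for i = 0, 1, 2, …
2019-05-25 is 9 days after the start; 9 ÷ 2 = 4 remainder 1; since the remainder is 1, round up to i = 5. First occurrence in the window: #6 on 2019-05-26 (5×2 = 10 days in).
2019-06-20 is 35 days after the start; 35 ÷ 2 = 17 remainder 1. Last occurrence in the window: #18 on 2019-06-19.
Occurrences #6 through #18: 13 in total.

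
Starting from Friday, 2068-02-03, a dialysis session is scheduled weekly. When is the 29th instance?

2068-08-17

The 29th occurrence is 28 intervals after the first: 28 × 7 = 196 days after 2068-02-03.
February has 29 days — 26 days to the end of February leaves 170.
March has 31 days (139 left).
April has 30 days (109 left).
May has 31 days (78 left).
June has 30 days (48 left).
July has 31 days (17 left).
17 days into August → 2068-08-17.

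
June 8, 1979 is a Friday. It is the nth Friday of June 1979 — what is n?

Day 8 falls in week ⌈8/7⌉ of the month.
Days 1–7 hold the 1st Friday, 8–14 the 2nd, 15–21 the 3rd, 22–28 the 4th, 29–31 the 5th.
8 is in the range for the 2nd.

2nd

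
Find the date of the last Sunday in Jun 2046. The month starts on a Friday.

Jun 24, 2046

Jun 2046 begins on a Friday, so the first Sunday is Jun 3 (2 days later).
Jun 2046 has 30 days. Adding weeks: 3, 10, 17, 24 — the last one ≤ 30 is the 24th.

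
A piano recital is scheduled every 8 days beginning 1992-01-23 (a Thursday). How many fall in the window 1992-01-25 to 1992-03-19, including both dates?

7

Occurrences land 8·i days after 1992-01-23 for i = 0, 1, 2, …
1992-01-25 is 2 days after the start; 2 ÷ 8 = 0 remainder 2; since the remainder is 2, round up to i = 1. First occurrence in the window: #2 on 1992-01-31 (1×8 = 8 days in).
1992-03-19 is 56 days after the start; 56 ÷ 8 = 7 remainder 0. Last occurrence in the window: #8 on 1992-03-19.
Occurrences #2 through #8: 7 in total.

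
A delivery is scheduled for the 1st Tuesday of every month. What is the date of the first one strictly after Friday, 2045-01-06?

2045-02-07

January 2045 starts on a Sunday, so its 1st Tuesday is 2045-01-03 (2 days in).
That is not after 2045-01-06, so look at February 2045.
February 2045 starts on a Wednesday, so its 1st Tuesday is 2045-02-07 (6 days in).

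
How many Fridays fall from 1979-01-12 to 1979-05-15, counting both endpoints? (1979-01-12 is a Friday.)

1979-01-12 is a Friday; the first Friday on or after it is 1979-01-12.
From 1979-01-12 to 1979-05-15: 19 + 28 + 31 + 30 + 15 = 123 days (rest of January, February, March, April, May).
123 ÷ 7 = 17 full weeks with remainder 4, so 17 more Fridays after the first → 18.

18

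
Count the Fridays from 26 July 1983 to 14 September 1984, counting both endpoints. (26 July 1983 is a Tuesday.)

26 July 1983 is a Tuesday; the first Friday on or after it is 29 July 1983 (3 days later).
From 29 July 1983 to 14 September 1984: 155 + 258 = 413 days (rest of 1983, to 14 September 1984 in 1984).
413 ÷ 7 = 59 full weeks with remainder 0, so 59 more Fridays after the first → 60.

60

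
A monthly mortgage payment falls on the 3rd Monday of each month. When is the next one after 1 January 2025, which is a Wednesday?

January 2025 starts on a Wednesday; its first Monday is the 6th, so the 3rd Monday is the 20th — 20 January 2025.
20 January 2025 is after 1 January 2025, so that is the next one.

20 January 2025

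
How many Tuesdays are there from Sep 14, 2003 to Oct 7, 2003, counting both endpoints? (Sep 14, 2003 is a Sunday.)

Sep 14, 2003 is a Sunday; the first Tuesday on or after it is Sep 16, 2003 (2 days later).
From Sep 16, 2003 to Oct 7, 2003: 14 + 7 = 21 days (rest of Sep, Oct).
21 ÷ 7 = 3 full weeks with remainder 0, so 3 more Tuesdays after the first → 4.

4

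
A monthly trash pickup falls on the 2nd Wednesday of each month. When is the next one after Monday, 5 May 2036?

May 2036 starts on a Thursday; its first Wednesday is the 7th, so the 2nd Wednesday is the 14th — 14 May 2036.
14 May 2036 is after 5 May 2036, so that is the next one.

14 May 2036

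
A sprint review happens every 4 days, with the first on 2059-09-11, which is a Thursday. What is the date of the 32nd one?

The 32nd occurrence is 31 intervals after the first: 31 × 4 = 124 days after 2059-09-11.
September has 30 days — 19 days to the end of September leaves 105.
October has 31 days (74 left).
November has 30 days (44 left).
December has 31 days (13 left).
13 days into January → 2060-01-13.

2060-01-13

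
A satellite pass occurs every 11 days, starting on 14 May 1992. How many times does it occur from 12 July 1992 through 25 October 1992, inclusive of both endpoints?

Occurrences land 11·i days after 14 May 1992 for i = 0, 1, 2, …
12 July 1992 is 59 days after the start; 59 ÷ 11 = 5 remainder 4; since the remainder is 4, round up to i = 6. First occurrence in the window: #7 on 19 July 1992 (6×11 = 66 days in).
25 October 1992 is 164 days after the start; 164 ÷ 11 = 14 remainder 10. Last occurrence in the window: #15 on 15 October 1992.
Occurrences #7 through #15: 9 in total.

9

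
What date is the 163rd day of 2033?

Jun 12, 2033

Jan has 31 days (163 − 31 = 132 remain).
Feb has 28 days (132 − 28 = 104 remain).
Mar has 31 days (104 − 31 = 73 remain).
Apr has 30 days (73 − 30 = 43 remain).
May has 31 days (43 − 31 = 12 remain).
12 into Jun → Jun 12.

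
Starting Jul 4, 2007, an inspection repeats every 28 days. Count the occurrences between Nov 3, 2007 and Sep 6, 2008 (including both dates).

11

Occurrences land 28·i days after Jul 4, 2007 for i = 0, 1, 2, …
Nov 3, 2007 is 122 days after the start; 122 ÷ 28 = 4 remainder 10; since the remainder is 10, round up to i = 5. First occurrence in the window: #6 on Nov 21, 2007 (5×28 = 140 days in).
Sep 6, 2008 is 430 days after the start; 430 ÷ 28 = 15 remainder 10. Last occurrence in the window: #16 on Aug 27, 2008.
Occurrences #6 through #16: 11 in total.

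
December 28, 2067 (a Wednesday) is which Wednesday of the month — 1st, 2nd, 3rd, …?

4th

Day 28 falls in week ⌈28/7⌉ of the month.
Days 1–7 hold the 1st Wednesday, 8–14 the 2nd, 15–21 the 3rd, 22–28 the 4th, 29–31 the 5th.
28 is in the range for the 4th.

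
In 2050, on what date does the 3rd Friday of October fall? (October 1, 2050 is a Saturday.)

October 2050 begins on a Saturday, so the first Friday is October 7 (6 days later).
The 3rd Friday is 2 weeks later: 7 + 14 = 21.

2050-10-21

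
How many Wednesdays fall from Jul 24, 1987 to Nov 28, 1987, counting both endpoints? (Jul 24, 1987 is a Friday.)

Jul 24, 1987 is a Friday; the first Wednesday on or after it is Jul 29, 1987 (5 days later).
From Jul 29, 1987 to Nov 28, 1987: 2 + 31 + 30 + 31 + 28 = 122 days (rest of Jul, Aug, Sep, Oct, Nov).
122 ÷ 7 = 17 full weeks with remainder 3, so 17 more Wednesdays after the first → 18.

18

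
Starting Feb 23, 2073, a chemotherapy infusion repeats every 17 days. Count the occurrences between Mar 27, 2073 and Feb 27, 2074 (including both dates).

Occurrences land 17·i days after Feb 23, 2073 for i = 0, 1, 2, …
Mar 27, 2073 is 32 days after the start; 32 ÷ 17 = 1 remainder 15; since the remainder is 15, round up to i = 2. First occurrence in the window: #3 on Mar 29, 2073 (2×17 = 34 days in).
Feb 27, 2074 is 369 days after the start; 369 ÷ 17 = 21 remainder 12. Last occurrence in the window: #22 on Feb 15, 2074.
Occurrences #3 through #22: 20 in total.

20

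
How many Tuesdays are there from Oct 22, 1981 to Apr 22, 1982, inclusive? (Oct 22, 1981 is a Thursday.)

Oct 22, 1981 is a Thursday; the first Tuesday on or after it is Oct 27, 1981 (5 days later).
From Oct 27, 1981 to Apr 22, 1982: 4 + 30 + 31 + 31 + 28 + 31 + 22 = 177 days (rest of Oct, Nov, Dec, Jan, Feb, Mar, Apr).
177 ÷ 7 = 25 full weeks with remainder 2, so 25 more Tuesdays after the first → 26.

26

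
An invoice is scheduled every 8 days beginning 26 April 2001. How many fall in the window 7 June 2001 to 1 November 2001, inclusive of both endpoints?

Occurrences land 8·i days after 26 April 2001 for i = 0, 1, 2, …
7 June 2001 is 42 days after the start; 42 ÷ 8 = 5 remainder 2; since the remainder is 2, round up to i = 6. First occurrence in the window: #7 on 13 June 2001 (6×8 = 48 days in).
1 November 2001 is 189 days after the start; 189 ÷ 8 = 23 remainder 5. Last occurrence in the window: #24 on 27 October 2001.
Occurrences #7 through #24: 18 in total.

18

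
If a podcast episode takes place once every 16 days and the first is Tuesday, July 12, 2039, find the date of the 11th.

The 11th occurrence is 10 intervals after the first: 10 × 16 = 160 days after July 12, 2039.
July has 31 days — 19 days to the end of July leaves 141.
August has 31 days (110 left).
September has 30 days (80 left).
October has 31 days (49 left).
November has 30 days (19 left).
19 days into December → December 19, 2039.

December 19, 2039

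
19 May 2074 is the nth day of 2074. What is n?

139

Days in months before May: 31 + 28 + 31 + 30 = 120.
Plus 19 days into May → day 139.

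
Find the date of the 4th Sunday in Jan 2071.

Jan 25, 2071

The first Sunday of Jan 2071 is Jan 4.
The 4th Sunday is 3 weeks later: 4 + 21 = 25.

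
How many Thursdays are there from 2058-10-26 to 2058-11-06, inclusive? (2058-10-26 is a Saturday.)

1

2058-10-26 is a Saturday; the first Thursday on or after it is 2058-10-31 (5 days later).
From 2058-10-31 to 2058-11-06: 0 + 6 = 6 days (rest of October, November).
6 ÷ 7 = 0 full weeks with remainder 6, so 0 more Thursdays after the first → 1.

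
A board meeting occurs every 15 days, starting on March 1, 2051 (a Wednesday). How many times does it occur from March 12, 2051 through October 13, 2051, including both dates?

15

Occurrences land 15·i days after March 1, 2051 for i = 0, 1, 2, …
March 12, 2051 is 11 days after the start; 11 ÷ 15 = 0 remainder 11; since the remainder is 11, round up to i = 1. First occurrence in the window: #2 on March 16, 2051 (1×15 = 15 days in).
October 13, 2051 is 226 days after the start; 226 ÷ 15 = 15 remainder 1. Last occurrence in the window: #16 on October 12, 2051.
Occurrences #2 through #16: 15 in total.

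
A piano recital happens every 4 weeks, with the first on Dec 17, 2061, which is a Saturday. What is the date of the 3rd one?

Feb 11, 2062

The 3rd occurrence is 2 intervals after the first: 2 × 28 = 56 days after Dec 17, 2061.
Dec has 31 days — 14 days to the end of Dec leaves 42.
Jan has 31 days (11 left).
11 days into Feb → Feb 11, 2062.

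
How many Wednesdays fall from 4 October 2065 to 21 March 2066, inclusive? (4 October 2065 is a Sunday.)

24

4 October 2065 is a Sunday; the first Wednesday on or after it is 7 October 2065 (3 days later).
From 7 October 2065 to 21 March 2066: 24 + 30 + 31 + 31 + 28 + 21 = 165 days (rest of October, November, December, January, February, March).
165 ÷ 7 = 23 full weeks with remainder 4, so 23 more Wednesdays after the first → 24.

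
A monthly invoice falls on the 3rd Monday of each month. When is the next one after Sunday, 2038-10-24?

October 2038 starts on a Friday; its first Monday is the 4th, so the 3rd Monday is the 18th — 2038-10-18.
That is not after 2038-10-24, so look at November 2038.
November 2038 starts on a Monday; its first Monday is the 1st, so the 3rd Monday is the 15th — 2038-11-15.

2038-11-15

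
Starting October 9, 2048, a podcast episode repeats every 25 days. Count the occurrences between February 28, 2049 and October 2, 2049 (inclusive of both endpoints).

9

Occurrences land 25·i days after October 9, 2048 for i = 0, 1, 2, …
February 28, 2049 is 142 days after the start; 142 ÷ 25 = 5 remainder 17; since the remainder is 17, round up to i = 6. First occurrence in the window: #7 on March 8, 2049 (6×25 = 150 days in).
October 2, 2049 is 358 days after the start; 358 ÷ 25 = 14 remainder 8. Last occurrence in the window: #15 on September 24, 2049.
Occurrences #7 through #15: 9 in total.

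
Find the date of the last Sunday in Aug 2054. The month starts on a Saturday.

Aug 2054 begins on a Saturday, so the first Sunday is Aug 2 (1 day later).
Aug 2054 has 31 days. Adding weeks: 2, 9, 16, 23, 30 — the last one ≤ 31 is the 30th.

Aug 30, 2054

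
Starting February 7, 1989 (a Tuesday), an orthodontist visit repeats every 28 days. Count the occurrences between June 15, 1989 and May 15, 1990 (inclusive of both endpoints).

12

Occurrences land 28·i days after February 7, 1989 for i = 0, 1, 2, …
June 15, 1989 is 128 days after the start; 128 ÷ 28 = 4 remainder 16; since the remainder is 16, round up to i = 5. First occurrence in the window: #6 on June 27, 1989 (5×28 = 140 days in).
May 15, 1990 is 462 days after the start; 462 ÷ 28 = 16 remainder 14. Last occurrence in the window: #17 on May 1, 1990.
Occurrences #6 through #17: 12 in total.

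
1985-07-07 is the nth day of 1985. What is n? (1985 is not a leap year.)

Days in months before July: 31 + 28 + 31 + 30 + 31 + 30 = 181.
Plus 7 days into July → day 188.

188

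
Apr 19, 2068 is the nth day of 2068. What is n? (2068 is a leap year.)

Days in months before Apr: 31 + 29 + 31 = 91.
Plus 19 days into Apr → day 110.

110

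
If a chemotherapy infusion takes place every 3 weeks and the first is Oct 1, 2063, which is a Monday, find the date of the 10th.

The 10th occurrence is 9 intervals after the first: 9 × 21 = 189 days after Oct 1, 2063.
Oct has 31 days — 30 days to the end of Oct leaves 159.
Nov has 30 days (129 left).
Dec has 31 days (98 left).
Jan has 31 days (67 left).
Feb has 29 days (38 left).
Mar has 31 days (7 left).
7 days into Apr → Apr 7, 2064.

Apr 7, 2064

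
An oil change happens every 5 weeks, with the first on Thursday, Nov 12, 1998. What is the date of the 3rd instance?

The 3rd occurrence is 2 intervals after the first: 2 × 35 = 70 days after Nov 12, 1998.
Nov has 30 days — 18 days to the end of Nov leaves 52.
Dec has 31 days (21 left).
21 days into Jan → Jan 21, 1999.

Jan 21, 1999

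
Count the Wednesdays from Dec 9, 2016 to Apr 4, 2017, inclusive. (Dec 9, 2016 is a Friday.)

Dec 9, 2016 is a Friday; the first Wednesday on or after it is Dec 14, 2016 (5 days later).
From Dec 14, 2016 to Apr 4, 2017: 17 + 31 + 28 + 31 + 4 = 111 days (rest of Dec, Jan, Feb, Mar, Apr).
111 ÷ 7 = 15 full weeks with remainder 6, so 15 more Wednesdays after the first → 16.

16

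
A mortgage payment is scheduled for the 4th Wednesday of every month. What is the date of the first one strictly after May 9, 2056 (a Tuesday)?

May 24, 2056

May 2056 starts on a Monday; its first Wednesday is the 3rd, so the 4th Wednesday is the 24th — May 24, 2056.
May 24, 2056 is after May 9, 2056, so that is the next one.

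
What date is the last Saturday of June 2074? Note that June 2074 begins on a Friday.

June 2074 begins on a Friday, so the first Saturday is June 2 (1 day later).
June 2074 has 30 days. Adding weeks: 2, 9, 16, 23, 30 — the last one ≤ 30 is the 30th.

30 June 2074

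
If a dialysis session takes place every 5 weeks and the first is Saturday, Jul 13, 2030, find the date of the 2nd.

Aug 17, 2030

The 2nd occurrence is 1 interval after the first: 1 × 35 = 35 days after Jul 13, 2030.
Jul has 31 days — 18 days to the end of Jul leaves 17.
17 days into Aug → Aug 17, 2030.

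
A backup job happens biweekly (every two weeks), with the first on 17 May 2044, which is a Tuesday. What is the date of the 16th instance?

The 16th occurrence is 15 intervals after the first: 15 × 14 = 210 days after 17 May 2044.
May has 31 days — 14 days to the end of May leaves 196.
June has 30 days (166 left).
July has 31 days (135 left).
August has 31 days (104 left).
September has 30 days (74 left).
October has 31 days (43 left).
November has 30 days (13 left).
13 days into December → 13 December 2044.

13 December 2044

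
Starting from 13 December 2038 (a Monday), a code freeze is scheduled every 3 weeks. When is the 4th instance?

14 February 2039

The 4th occurrence is 3 intervals after the first: 3 × 21 = 63 days after 13 December 2038.
December has 31 days — 18 days to the end of December leaves 45.
January has 31 days (14 left).
14 days into February → 14 February 2039.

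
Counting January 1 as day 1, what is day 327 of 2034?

January has 31 days (327 − 31 = 296 remain).
February has 28 days (296 − 28 = 268 remain).
March has 31 days (268 − 31 = 237 remain).
April has 30 days (237 − 30 = 207 remain).
May has 31 days (207 − 31 = 176 remain).
June has 30 days (176 − 30 = 146 remain).
July has 31 days (146 − 31 = 115 remain).
August has 31 days (115 − 31 = 84 remain).
September has 30 days (84 − 30 = 54 remain).
October has 31 days (54 − 31 = 23 remain).
23 into November → November 23.

2034-11-23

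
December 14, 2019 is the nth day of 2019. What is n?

348

Days in months before December: 31 + 28 + 31 + 30 + 31 + 30 + 31 + 31 + 30 + 31 + 30 = 334.
Plus 14 days into December → day 348.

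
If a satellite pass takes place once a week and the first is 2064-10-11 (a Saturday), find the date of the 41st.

2065-07-18

The 41st occurrence is 40 intervals after the first: 40 × 7 = 280 days after 2064-10-11.
October has 31 days — 20 days to the end of October leaves 260.
November has 30 days (230 left).
December has 31 days (199 left).
January has 31 days (168 left).
February has 28 days (140 left).
March has 31 days (109 left).
April has 30 days (79 left).
May has 31 days (48 left).
June has 30 days (18 left).
18 days into July → 2065-07-18.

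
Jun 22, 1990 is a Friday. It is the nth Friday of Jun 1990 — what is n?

Day 22 falls in week ⌈22/7⌉ of the month.
Days 1–7 hold the 1st Friday, 8–14 the 2nd, 15–21 the 3rd, 22–28 the 4th, 29–31 the 5th.
22 is in the range for the 4th.

4th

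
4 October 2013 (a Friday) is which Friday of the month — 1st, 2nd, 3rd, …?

1st

Day 4 falls in week ⌈4/7⌉ of the month.
Days 1–7 hold the 1st Friday, 8–14 the 2nd, 15–21 the 3rd, 22–28 the 4th, 29–31 the 5th.
4 is in the range for the 1st.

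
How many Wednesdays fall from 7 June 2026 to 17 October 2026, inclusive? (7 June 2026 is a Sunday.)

19

7 June 2026 is a Sunday; the first Wednesday on or after it is 10 June 2026 (3 days later).
From 10 June 2026 to 17 October 2026: 20 + 31 + 31 + 30 + 17 = 129 days (rest of June, July, August, September, October).
129 ÷ 7 = 18 full weeks with remainder 3, so 18 more Wednesdays after the first → 19.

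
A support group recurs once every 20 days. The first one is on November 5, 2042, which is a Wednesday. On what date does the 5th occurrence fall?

January 24, 2043

The 5th occurrence is 4 intervals after the first: 4 × 20 = 80 days after November 5, 2042.
November has 30 days — 25 days to the end of November leaves 55.
December has 31 days (24 left).
24 days into January → January 24, 2043.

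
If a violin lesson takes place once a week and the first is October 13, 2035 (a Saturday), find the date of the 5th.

The 5th occurrence is 4 intervals after the first: 4 × 7 = 28 days after October 13, 2035.
October has 31 days — 18 days to the end of October leaves 10.
10 days into November → November 10, 2035.

November 10, 2035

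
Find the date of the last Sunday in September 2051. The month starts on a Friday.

September 24, 2051

September 2051 begins on a Friday, so the first Sunday is September 3 (2 days later).
September 2051 has 30 days. Adding weeks: 3, 10, 17, 24 — the last one ≤ 30 is the 24th.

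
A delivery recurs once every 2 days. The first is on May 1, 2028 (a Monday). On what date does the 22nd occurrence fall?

Jun 12, 2028

The 22nd occurrence is 21 intervals after the first: 21 × 2 = 42 days after May 1, 2028.
May has 31 days — 30 days to the end of May leaves 12.
12 days into Jun → Jun 12, 2028.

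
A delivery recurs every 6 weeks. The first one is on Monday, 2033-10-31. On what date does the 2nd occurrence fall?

The 2nd occurrence is 1 interval after the first: 1 × 42 = 42 days after 2033-10-31.
October has 31 days — 0 days to the end of October leaves 42.
November has 30 days (12 left).
12 days into December → 2033-12-12.

2033-12-12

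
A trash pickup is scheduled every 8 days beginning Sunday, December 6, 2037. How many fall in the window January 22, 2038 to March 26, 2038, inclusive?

8

Occurrences land 8·i days after December 6, 2037 for i = 0, 1, 2, …
January 22, 2038 is 47 days after the start; 47 ÷ 8 = 5 remainder 7; since the remainder is 7, round up to i = 6. First occurrence in the window: #7 on January 23, 2038 (6×8 = 48 days in).
March 26, 2038 is 110 days after the start; 110 ÷ 8 = 13 remainder 6. Last occurrence in the window: #14 on March 20, 2038.
Occurrences #7 through #14: 8 in total.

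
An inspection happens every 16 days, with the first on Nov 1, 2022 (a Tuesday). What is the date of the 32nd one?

Mar 11, 2024

The 32nd occurrence is 31 intervals after the first: 31 × 16 = 496 days after Nov 1, 2022.
Nov has 30 days — 29 days to the end of Nov leaves 467.
From end of Nov to end of 2022 is 31 days (436 left).
2023 has 365 days (71 left).
Jan has 31 days (40 left).
Feb has 29 days (11 left).
11 days into Mar → Mar 11, 2024.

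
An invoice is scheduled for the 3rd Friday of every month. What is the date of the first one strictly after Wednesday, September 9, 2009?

September 18, 2009

September 2009 starts on a Tuesday; its first Friday is the 4th, so the 3rd Friday is the 18th — September 18, 2009.
September 18, 2009 is after September 9, 2009, so that is the next one.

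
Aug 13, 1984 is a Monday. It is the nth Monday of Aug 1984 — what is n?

2nd

Day 13 falls in week ⌈13/7⌉ of the month.
Days 1–7 hold the 1st Monday, 8–14 the 2nd, 15–21 the 3rd, 22–28 the 4th, 29–31 the 5th.
13 is in the range for the 2nd.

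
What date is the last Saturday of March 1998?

The first Saturday of March 1998 is March 7.
March 1998 has 31 days. Adding weeks: 7, 14, 21, 28 — the last one ≤ 31 is the 28th.

28 March 1998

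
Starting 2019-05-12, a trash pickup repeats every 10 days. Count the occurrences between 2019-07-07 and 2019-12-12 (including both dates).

Occurrences land 10·i days after 2019-05-12 for i = 0, 1, 2, …
2019-07-07 is 56 days after the start; 56 ÷ 10 = 5 remainder 6; since the remainder is 6, round up to i = 6. First occurrence in the window: #7 on 2019-07-11 (6×10 = 60 days in).
2019-12-12 is 214 days after the start; 214 ÷ 10 = 21 remainder 4. Last occurrence in the window: #22 on 2019-12-08.
Occurrences #7 through #22: 16 in total.

16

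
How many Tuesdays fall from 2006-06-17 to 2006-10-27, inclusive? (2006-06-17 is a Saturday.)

2006-06-17 is a Saturday; the first Tuesday on or after it is 2006-06-20 (3 days later).
From 2006-06-20 to 2006-10-27: 10 + 31 + 31 + 30 + 27 = 129 days (rest of June, July, August, September, October).
129 ÷ 7 = 18 full weeks with remainder 3, so 18 more Tuesdays after the first → 19.

19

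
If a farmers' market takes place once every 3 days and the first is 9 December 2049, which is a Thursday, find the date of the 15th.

20 January 2050

The 15th occurrence is 14 intervals after the first: 14 × 3 = 42 days after 9 December 2049.
December has 31 days — 22 days to the end of December leaves 20.
20 days into January → 20 January 2050.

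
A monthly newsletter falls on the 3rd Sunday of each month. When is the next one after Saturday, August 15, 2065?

August 2065 starts on a Saturday; its first Sunday is the 2nd, so the 3rd Sunday is the 16th — August 16, 2065.
August 16, 2065 is after August 15, 2065, so that is the next one.

August 16, 2065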